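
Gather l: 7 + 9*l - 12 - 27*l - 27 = -18*l - 32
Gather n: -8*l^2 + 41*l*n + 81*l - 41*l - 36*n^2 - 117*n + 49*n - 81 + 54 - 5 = -8*l^2 + 40*l - 36*n^2 + n*(41*l - 68) - 32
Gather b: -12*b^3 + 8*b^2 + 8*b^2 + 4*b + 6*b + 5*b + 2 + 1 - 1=-12*b^3 + 16*b^2 + 15*b + 2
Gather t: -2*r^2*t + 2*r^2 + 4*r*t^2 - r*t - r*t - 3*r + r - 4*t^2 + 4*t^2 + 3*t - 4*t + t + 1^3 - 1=2*r^2 + 4*r*t^2 - 2*r + t*(-2*r^2 - 2*r)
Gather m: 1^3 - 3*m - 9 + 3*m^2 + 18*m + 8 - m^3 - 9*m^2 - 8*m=-m^3 - 6*m^2 + 7*m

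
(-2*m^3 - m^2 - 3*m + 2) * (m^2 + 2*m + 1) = -2*m^5 - 5*m^4 - 7*m^3 - 5*m^2 + m + 2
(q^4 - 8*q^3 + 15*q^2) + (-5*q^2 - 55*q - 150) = q^4 - 8*q^3 + 10*q^2 - 55*q - 150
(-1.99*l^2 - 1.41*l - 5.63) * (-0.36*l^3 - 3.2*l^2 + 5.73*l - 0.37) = 0.7164*l^5 + 6.8756*l^4 - 4.8639*l^3 + 10.673*l^2 - 31.7382*l + 2.0831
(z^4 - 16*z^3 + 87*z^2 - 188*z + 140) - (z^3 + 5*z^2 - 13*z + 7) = z^4 - 17*z^3 + 82*z^2 - 175*z + 133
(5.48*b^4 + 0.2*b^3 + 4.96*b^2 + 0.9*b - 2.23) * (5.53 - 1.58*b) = -8.6584*b^5 + 29.9884*b^4 - 6.7308*b^3 + 26.0068*b^2 + 8.5004*b - 12.3319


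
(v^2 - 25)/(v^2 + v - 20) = (v - 5)/(v - 4)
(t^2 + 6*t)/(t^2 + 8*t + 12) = t/(t + 2)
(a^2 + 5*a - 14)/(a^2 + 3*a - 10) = (a + 7)/(a + 5)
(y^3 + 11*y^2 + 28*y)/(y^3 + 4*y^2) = (y + 7)/y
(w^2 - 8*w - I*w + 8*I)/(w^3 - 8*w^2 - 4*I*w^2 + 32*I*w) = (w - I)/(w*(w - 4*I))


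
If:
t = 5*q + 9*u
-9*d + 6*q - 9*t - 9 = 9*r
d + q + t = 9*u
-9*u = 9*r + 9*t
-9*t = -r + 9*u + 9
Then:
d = -981/925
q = 327/1850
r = 9/10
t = -267/370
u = -33/185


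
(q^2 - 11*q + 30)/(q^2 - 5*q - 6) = (q - 5)/(q + 1)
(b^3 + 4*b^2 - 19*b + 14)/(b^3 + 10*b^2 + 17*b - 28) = (b - 2)/(b + 4)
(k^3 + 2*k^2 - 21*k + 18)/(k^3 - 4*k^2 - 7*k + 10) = (k^2 + 3*k - 18)/(k^2 - 3*k - 10)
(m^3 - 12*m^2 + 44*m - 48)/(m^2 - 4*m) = m - 8 + 12/m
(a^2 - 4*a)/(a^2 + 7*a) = (a - 4)/(a + 7)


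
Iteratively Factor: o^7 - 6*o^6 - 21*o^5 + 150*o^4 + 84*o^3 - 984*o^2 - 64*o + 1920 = (o - 3)*(o^6 - 3*o^5 - 30*o^4 + 60*o^3 + 264*o^2 - 192*o - 640) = (o - 4)*(o - 3)*(o^5 + o^4 - 26*o^3 - 44*o^2 + 88*o + 160) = (o - 4)*(o - 3)*(o + 2)*(o^4 - o^3 - 24*o^2 + 4*o + 80) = (o - 4)*(o - 3)*(o - 2)*(o + 2)*(o^3 + o^2 - 22*o - 40) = (o - 5)*(o - 4)*(o - 3)*(o - 2)*(o + 2)*(o^2 + 6*o + 8) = (o - 5)*(o - 4)*(o - 3)*(o - 2)*(o + 2)*(o + 4)*(o + 2)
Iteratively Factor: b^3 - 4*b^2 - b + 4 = (b - 1)*(b^2 - 3*b - 4) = (b - 4)*(b - 1)*(b + 1)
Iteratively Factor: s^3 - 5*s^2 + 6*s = (s)*(s^2 - 5*s + 6) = s*(s - 2)*(s - 3)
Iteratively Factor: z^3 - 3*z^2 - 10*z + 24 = (z + 3)*(z^2 - 6*z + 8) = (z - 4)*(z + 3)*(z - 2)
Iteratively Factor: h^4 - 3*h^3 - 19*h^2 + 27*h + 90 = (h + 2)*(h^3 - 5*h^2 - 9*h + 45) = (h - 3)*(h + 2)*(h^2 - 2*h - 15) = (h - 3)*(h + 2)*(h + 3)*(h - 5)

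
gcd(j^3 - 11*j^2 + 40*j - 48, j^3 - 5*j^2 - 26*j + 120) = j - 4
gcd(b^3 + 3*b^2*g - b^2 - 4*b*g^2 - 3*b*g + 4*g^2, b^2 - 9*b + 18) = 1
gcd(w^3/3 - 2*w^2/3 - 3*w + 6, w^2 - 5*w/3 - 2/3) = w - 2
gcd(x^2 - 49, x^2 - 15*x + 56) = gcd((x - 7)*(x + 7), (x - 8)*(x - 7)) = x - 7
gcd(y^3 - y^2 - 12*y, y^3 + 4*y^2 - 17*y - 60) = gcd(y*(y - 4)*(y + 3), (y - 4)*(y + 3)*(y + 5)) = y^2 - y - 12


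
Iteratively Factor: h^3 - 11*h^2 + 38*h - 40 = (h - 4)*(h^2 - 7*h + 10) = (h - 4)*(h - 2)*(h - 5)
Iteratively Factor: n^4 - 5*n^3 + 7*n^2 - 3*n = (n - 1)*(n^3 - 4*n^2 + 3*n) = n*(n - 1)*(n^2 - 4*n + 3) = n*(n - 1)^2*(n - 3)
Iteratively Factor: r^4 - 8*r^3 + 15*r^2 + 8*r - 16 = (r - 4)*(r^3 - 4*r^2 - r + 4) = (r - 4)^2*(r^2 - 1) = (r - 4)^2*(r - 1)*(r + 1)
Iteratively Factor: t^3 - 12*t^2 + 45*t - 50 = (t - 2)*(t^2 - 10*t + 25) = (t - 5)*(t - 2)*(t - 5)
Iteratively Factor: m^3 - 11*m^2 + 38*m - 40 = (m - 5)*(m^2 - 6*m + 8) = (m - 5)*(m - 4)*(m - 2)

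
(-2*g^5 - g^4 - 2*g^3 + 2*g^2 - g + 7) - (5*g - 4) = -2*g^5 - g^4 - 2*g^3 + 2*g^2 - 6*g + 11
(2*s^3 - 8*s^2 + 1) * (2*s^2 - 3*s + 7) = 4*s^5 - 22*s^4 + 38*s^3 - 54*s^2 - 3*s + 7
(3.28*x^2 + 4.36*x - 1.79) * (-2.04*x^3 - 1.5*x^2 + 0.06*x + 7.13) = -6.6912*x^5 - 13.8144*x^4 - 2.6916*x^3 + 26.333*x^2 + 30.9794*x - 12.7627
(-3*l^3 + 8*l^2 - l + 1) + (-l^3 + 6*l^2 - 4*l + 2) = -4*l^3 + 14*l^2 - 5*l + 3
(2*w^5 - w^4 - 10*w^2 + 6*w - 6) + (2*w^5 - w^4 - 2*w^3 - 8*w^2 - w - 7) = 4*w^5 - 2*w^4 - 2*w^3 - 18*w^2 + 5*w - 13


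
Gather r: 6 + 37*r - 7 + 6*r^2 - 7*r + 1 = 6*r^2 + 30*r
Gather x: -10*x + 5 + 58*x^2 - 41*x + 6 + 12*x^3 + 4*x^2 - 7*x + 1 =12*x^3 + 62*x^2 - 58*x + 12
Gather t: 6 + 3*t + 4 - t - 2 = 2*t + 8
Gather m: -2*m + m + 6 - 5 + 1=2 - m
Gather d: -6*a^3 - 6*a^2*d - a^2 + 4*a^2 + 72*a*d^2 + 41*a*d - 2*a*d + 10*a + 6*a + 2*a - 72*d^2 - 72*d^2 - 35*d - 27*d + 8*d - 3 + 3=-6*a^3 + 3*a^2 + 18*a + d^2*(72*a - 144) + d*(-6*a^2 + 39*a - 54)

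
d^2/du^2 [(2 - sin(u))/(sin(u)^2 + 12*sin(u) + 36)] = (sin(u)^3 - 32*sin(u)^2 + 58*sin(u) + 36)/(sin(u) + 6)^4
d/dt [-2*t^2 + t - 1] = 1 - 4*t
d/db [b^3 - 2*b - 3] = 3*b^2 - 2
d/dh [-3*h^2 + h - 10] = 1 - 6*h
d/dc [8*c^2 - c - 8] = 16*c - 1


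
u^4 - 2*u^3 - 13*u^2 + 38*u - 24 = (u - 3)*(u - 2)*(u - 1)*(u + 4)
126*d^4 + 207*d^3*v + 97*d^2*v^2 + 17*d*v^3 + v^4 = (d + v)*(3*d + v)*(6*d + v)*(7*d + v)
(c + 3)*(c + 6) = c^2 + 9*c + 18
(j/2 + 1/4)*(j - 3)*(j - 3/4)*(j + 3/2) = j^4/2 - 7*j^3/8 - 9*j^2/4 + 27*j/32 + 27/32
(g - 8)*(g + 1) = g^2 - 7*g - 8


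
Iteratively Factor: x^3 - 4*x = (x)*(x^2 - 4) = x*(x - 2)*(x + 2)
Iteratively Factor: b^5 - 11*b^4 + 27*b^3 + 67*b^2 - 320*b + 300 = (b - 5)*(b^4 - 6*b^3 - 3*b^2 + 52*b - 60) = (b - 5)*(b - 2)*(b^3 - 4*b^2 - 11*b + 30) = (b - 5)*(b - 2)^2*(b^2 - 2*b - 15) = (b - 5)^2*(b - 2)^2*(b + 3)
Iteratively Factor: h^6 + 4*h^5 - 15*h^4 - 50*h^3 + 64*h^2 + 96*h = (h - 2)*(h^5 + 6*h^4 - 3*h^3 - 56*h^2 - 48*h) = (h - 2)*(h + 1)*(h^4 + 5*h^3 - 8*h^2 - 48*h) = (h - 3)*(h - 2)*(h + 1)*(h^3 + 8*h^2 + 16*h) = h*(h - 3)*(h - 2)*(h + 1)*(h^2 + 8*h + 16) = h*(h - 3)*(h - 2)*(h + 1)*(h + 4)*(h + 4)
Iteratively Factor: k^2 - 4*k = (k)*(k - 4)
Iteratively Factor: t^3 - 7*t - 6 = (t + 1)*(t^2 - t - 6) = (t - 3)*(t + 1)*(t + 2)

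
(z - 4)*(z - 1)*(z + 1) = z^3 - 4*z^2 - z + 4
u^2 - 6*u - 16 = (u - 8)*(u + 2)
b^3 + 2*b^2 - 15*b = b*(b - 3)*(b + 5)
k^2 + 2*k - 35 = (k - 5)*(k + 7)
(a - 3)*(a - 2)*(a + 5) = a^3 - 19*a + 30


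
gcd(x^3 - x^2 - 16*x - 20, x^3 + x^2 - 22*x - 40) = x^2 - 3*x - 10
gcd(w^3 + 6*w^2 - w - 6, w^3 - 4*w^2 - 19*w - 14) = w + 1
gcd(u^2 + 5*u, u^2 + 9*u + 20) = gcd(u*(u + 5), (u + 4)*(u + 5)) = u + 5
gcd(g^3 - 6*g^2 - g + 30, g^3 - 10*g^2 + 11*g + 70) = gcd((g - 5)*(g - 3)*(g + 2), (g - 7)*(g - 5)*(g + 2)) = g^2 - 3*g - 10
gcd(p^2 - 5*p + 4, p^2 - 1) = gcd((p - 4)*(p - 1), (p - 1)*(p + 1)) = p - 1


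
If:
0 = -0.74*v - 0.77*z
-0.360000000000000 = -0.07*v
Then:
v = 5.14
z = -4.94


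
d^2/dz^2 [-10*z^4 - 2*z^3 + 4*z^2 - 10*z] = -120*z^2 - 12*z + 8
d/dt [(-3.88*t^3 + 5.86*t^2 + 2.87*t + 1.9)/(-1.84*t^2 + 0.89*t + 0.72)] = (7.1392*t^4 - 6.9064*t^3 + 2.1154*t^2 + 15.4304*t + 0.3754)/(3.3856*t^4 - 3.2752*t^3 - 1.8575*t^2 + 1.2816*t + 0.5184)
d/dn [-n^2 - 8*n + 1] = -2*n - 8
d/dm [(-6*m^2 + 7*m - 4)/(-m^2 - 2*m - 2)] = (19*m^2 + 16*m - 22)/(m^4 + 4*m^3 + 8*m^2 + 8*m + 4)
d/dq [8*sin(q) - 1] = 8*cos(q)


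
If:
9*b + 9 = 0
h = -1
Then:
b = -1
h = -1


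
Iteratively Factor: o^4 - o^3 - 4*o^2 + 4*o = (o - 1)*(o^3 - 4*o) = (o - 2)*(o - 1)*(o^2 + 2*o) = o*(o - 2)*(o - 1)*(o + 2)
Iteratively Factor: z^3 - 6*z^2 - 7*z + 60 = (z - 4)*(z^2 - 2*z - 15) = (z - 4)*(z + 3)*(z - 5)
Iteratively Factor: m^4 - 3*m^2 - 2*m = (m)*(m^3 - 3*m - 2) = m*(m + 1)*(m^2 - m - 2) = m*(m - 2)*(m + 1)*(m + 1)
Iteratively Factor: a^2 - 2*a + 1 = (a - 1)*(a - 1)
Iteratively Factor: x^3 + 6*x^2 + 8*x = (x + 2)*(x^2 + 4*x) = x*(x + 2)*(x + 4)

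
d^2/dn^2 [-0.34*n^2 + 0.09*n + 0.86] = -0.680000000000000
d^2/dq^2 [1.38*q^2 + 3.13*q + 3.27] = 2.76000000000000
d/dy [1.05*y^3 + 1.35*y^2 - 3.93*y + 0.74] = 3.15*y^2 + 2.7*y - 3.93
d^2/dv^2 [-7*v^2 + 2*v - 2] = -14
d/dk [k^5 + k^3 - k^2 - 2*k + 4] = 5*k^4 + 3*k^2 - 2*k - 2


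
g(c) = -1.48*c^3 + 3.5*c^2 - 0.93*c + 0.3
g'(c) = -4.44*c^2 + 7.0*c - 0.93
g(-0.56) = 2.18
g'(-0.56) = -6.24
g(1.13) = 1.58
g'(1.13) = 1.31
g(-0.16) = 0.54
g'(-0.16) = -2.16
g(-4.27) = 183.31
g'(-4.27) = -111.77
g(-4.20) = 175.60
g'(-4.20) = -108.65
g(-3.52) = 111.49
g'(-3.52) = -80.58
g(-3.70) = 126.62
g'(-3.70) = -87.61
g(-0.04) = 0.34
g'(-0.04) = -1.22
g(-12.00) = 3072.90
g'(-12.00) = -724.29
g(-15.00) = 5796.75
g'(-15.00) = -1104.93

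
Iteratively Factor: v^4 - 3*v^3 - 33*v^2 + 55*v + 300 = (v + 3)*(v^3 - 6*v^2 - 15*v + 100) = (v - 5)*(v + 3)*(v^2 - v - 20) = (v - 5)^2*(v + 3)*(v + 4)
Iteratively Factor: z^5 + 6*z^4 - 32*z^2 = (z + 4)*(z^4 + 2*z^3 - 8*z^2) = z*(z + 4)*(z^3 + 2*z^2 - 8*z) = z*(z - 2)*(z + 4)*(z^2 + 4*z) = z*(z - 2)*(z + 4)^2*(z)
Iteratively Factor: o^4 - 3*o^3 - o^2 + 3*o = (o - 3)*(o^3 - o) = o*(o - 3)*(o^2 - 1) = o*(o - 3)*(o - 1)*(o + 1)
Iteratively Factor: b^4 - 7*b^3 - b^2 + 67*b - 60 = (b - 5)*(b^3 - 2*b^2 - 11*b + 12) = (b - 5)*(b - 1)*(b^2 - b - 12) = (b - 5)*(b - 1)*(b + 3)*(b - 4)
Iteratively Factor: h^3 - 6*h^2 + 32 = (h + 2)*(h^2 - 8*h + 16) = (h - 4)*(h + 2)*(h - 4)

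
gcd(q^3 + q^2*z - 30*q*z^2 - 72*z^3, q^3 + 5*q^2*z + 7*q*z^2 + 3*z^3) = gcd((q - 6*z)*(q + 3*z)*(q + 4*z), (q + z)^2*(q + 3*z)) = q + 3*z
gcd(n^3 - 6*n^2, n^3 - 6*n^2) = n^3 - 6*n^2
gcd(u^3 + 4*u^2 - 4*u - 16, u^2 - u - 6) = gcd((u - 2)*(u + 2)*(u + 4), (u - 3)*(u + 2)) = u + 2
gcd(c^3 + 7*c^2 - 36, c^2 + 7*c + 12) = c + 3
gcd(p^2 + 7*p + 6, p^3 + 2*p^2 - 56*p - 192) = p + 6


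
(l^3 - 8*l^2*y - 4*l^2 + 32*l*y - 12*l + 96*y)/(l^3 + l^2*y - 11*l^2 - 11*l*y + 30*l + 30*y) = (l^2 - 8*l*y + 2*l - 16*y)/(l^2 + l*y - 5*l - 5*y)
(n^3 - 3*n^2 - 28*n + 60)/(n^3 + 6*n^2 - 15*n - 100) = (n^2 - 8*n + 12)/(n^2 + n - 20)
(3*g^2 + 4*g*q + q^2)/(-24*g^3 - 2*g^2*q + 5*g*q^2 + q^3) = (g + q)/(-8*g^2 + 2*g*q + q^2)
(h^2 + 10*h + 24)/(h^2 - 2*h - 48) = (h + 4)/(h - 8)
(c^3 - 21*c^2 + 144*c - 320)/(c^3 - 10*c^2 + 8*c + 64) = (c^2 - 13*c + 40)/(c^2 - 2*c - 8)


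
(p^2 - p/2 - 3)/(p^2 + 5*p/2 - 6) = (2*p^2 - p - 6)/(2*p^2 + 5*p - 12)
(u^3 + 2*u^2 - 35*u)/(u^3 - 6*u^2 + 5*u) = (u + 7)/(u - 1)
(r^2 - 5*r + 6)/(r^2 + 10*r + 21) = (r^2 - 5*r + 6)/(r^2 + 10*r + 21)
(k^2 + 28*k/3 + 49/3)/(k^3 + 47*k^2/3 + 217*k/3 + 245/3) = (3*k + 7)/(3*k^2 + 26*k + 35)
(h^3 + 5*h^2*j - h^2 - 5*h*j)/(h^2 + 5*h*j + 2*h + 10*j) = h*(h - 1)/(h + 2)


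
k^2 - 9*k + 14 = (k - 7)*(k - 2)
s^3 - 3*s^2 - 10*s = s*(s - 5)*(s + 2)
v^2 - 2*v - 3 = (v - 3)*(v + 1)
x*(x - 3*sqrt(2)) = x^2 - 3*sqrt(2)*x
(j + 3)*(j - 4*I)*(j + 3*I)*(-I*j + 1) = -I*j^4 - 3*I*j^3 - 13*I*j^2 + 12*j - 39*I*j + 36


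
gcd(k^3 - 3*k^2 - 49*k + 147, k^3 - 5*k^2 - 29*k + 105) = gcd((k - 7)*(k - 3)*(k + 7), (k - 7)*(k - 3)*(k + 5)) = k^2 - 10*k + 21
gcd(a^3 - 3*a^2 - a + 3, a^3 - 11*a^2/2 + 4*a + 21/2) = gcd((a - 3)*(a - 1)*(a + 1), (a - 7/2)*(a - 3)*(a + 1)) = a^2 - 2*a - 3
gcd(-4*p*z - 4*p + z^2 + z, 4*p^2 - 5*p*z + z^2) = -4*p + z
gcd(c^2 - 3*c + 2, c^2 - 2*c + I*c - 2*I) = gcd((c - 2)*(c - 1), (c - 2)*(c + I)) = c - 2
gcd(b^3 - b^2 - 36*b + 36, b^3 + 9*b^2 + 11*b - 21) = b - 1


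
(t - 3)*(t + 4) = t^2 + t - 12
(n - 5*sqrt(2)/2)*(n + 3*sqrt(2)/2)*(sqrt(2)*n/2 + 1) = sqrt(2)*n^3/2 - 19*sqrt(2)*n/4 - 15/2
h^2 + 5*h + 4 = (h + 1)*(h + 4)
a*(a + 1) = a^2 + a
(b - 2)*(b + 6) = b^2 + 4*b - 12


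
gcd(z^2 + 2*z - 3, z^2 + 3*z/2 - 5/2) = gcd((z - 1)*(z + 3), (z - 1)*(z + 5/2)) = z - 1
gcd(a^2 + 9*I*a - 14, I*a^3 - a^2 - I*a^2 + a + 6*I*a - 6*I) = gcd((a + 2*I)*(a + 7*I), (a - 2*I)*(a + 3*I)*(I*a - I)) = 1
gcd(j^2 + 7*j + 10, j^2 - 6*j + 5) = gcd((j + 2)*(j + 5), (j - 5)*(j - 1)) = 1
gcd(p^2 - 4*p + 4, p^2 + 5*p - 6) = 1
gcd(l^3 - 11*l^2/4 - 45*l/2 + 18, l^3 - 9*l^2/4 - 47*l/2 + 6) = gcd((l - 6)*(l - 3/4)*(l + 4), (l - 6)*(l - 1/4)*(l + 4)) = l^2 - 2*l - 24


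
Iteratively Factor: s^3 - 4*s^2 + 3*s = (s - 3)*(s^2 - s) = s*(s - 3)*(s - 1)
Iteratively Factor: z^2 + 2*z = (z + 2)*(z)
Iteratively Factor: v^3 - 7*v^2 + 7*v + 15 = (v + 1)*(v^2 - 8*v + 15) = (v - 3)*(v + 1)*(v - 5)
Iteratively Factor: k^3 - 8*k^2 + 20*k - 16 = (k - 4)*(k^2 - 4*k + 4) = (k - 4)*(k - 2)*(k - 2)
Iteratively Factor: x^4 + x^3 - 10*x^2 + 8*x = (x)*(x^3 + x^2 - 10*x + 8) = x*(x + 4)*(x^2 - 3*x + 2) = x*(x - 1)*(x + 4)*(x - 2)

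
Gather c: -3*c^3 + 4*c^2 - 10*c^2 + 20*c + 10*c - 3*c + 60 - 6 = -3*c^3 - 6*c^2 + 27*c + 54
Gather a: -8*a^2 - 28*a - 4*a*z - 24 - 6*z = -8*a^2 + a*(-4*z - 28) - 6*z - 24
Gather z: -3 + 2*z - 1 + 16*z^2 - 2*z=16*z^2 - 4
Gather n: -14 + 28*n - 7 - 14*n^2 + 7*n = -14*n^2 + 35*n - 21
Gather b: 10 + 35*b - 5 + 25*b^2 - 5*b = 25*b^2 + 30*b + 5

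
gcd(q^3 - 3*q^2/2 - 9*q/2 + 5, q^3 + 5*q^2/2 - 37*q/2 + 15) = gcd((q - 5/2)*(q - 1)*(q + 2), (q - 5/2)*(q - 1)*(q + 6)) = q^2 - 7*q/2 + 5/2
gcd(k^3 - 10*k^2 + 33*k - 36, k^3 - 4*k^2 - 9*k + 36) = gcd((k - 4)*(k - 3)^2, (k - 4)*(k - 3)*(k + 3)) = k^2 - 7*k + 12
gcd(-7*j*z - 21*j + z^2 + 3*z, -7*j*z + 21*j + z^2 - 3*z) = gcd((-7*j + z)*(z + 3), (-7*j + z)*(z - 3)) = -7*j + z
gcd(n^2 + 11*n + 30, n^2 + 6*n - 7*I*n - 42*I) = n + 6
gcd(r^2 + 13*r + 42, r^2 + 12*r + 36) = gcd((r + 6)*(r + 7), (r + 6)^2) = r + 6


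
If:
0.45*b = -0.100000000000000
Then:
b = -0.22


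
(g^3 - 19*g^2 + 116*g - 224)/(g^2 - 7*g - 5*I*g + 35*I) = (g^2 - 12*g + 32)/(g - 5*I)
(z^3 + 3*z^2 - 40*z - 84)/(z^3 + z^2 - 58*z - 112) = (z - 6)/(z - 8)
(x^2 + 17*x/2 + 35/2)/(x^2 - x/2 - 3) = (2*x^2 + 17*x + 35)/(2*x^2 - x - 6)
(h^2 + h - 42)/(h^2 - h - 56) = (h - 6)/(h - 8)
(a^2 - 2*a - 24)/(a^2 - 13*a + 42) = (a + 4)/(a - 7)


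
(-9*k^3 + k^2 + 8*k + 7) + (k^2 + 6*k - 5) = -9*k^3 + 2*k^2 + 14*k + 2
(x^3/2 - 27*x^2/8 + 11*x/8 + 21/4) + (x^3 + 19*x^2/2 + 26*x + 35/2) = 3*x^3/2 + 49*x^2/8 + 219*x/8 + 91/4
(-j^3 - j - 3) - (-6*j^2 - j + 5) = -j^3 + 6*j^2 - 8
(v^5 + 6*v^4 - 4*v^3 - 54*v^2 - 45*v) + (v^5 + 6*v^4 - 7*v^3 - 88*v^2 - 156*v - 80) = 2*v^5 + 12*v^4 - 11*v^3 - 142*v^2 - 201*v - 80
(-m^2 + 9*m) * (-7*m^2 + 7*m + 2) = 7*m^4 - 70*m^3 + 61*m^2 + 18*m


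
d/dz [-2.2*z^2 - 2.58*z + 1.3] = -4.4*z - 2.58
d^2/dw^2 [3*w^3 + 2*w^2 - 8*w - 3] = 18*w + 4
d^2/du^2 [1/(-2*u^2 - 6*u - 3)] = 4*(2*u^2 + 6*u - 2*(2*u + 3)^2 + 3)/(2*u^2 + 6*u + 3)^3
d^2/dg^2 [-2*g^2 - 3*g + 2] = -4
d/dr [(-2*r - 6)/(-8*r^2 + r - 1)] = 2*(8*r^2 - r - (r + 3)*(16*r - 1) + 1)/(8*r^2 - r + 1)^2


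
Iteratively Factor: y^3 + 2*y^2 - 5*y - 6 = (y + 3)*(y^2 - y - 2) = (y + 1)*(y + 3)*(y - 2)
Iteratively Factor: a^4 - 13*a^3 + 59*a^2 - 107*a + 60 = (a - 5)*(a^3 - 8*a^2 + 19*a - 12) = (a - 5)*(a - 4)*(a^2 - 4*a + 3) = (a - 5)*(a - 4)*(a - 1)*(a - 3)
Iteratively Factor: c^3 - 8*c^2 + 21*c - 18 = (c - 2)*(c^2 - 6*c + 9) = (c - 3)*(c - 2)*(c - 3)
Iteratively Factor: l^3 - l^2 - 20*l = (l - 5)*(l^2 + 4*l) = (l - 5)*(l + 4)*(l)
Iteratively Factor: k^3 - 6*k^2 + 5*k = (k)*(k^2 - 6*k + 5) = k*(k - 1)*(k - 5)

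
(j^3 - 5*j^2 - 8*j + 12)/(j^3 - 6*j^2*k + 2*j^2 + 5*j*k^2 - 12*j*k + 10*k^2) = (j^2 - 7*j + 6)/(j^2 - 6*j*k + 5*k^2)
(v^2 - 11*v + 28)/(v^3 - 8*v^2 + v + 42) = (v - 4)/(v^2 - v - 6)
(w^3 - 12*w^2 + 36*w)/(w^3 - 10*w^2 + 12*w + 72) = w/(w + 2)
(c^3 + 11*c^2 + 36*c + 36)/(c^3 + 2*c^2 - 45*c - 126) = (c + 2)/(c - 7)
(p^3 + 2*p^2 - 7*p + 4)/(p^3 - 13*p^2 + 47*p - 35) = (p^2 + 3*p - 4)/(p^2 - 12*p + 35)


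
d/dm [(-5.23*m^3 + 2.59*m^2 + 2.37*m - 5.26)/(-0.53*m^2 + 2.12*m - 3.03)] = (2.7719*m^4 - 22.1752*m^3 + 54.2876*m^2 - 21.271*m + 3.9701)/(0.2809*m^4 - 2.2472*m^3 + 7.7062*m^2 - 12.8472*m + 9.1809)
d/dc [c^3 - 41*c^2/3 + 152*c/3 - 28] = 3*c^2 - 82*c/3 + 152/3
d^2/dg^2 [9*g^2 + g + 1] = 18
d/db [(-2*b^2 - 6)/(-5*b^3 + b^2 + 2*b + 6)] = 2*(-5*b^4 - 47*b^2 - 6*b + 6)/(25*b^6 - 10*b^5 - 19*b^4 - 56*b^3 + 16*b^2 + 24*b + 36)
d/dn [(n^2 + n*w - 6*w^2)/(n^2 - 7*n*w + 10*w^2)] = -8*w/(n^2 - 10*n*w + 25*w^2)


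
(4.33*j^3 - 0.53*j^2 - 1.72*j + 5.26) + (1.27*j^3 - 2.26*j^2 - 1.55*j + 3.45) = 5.6*j^3 - 2.79*j^2 - 3.27*j + 8.71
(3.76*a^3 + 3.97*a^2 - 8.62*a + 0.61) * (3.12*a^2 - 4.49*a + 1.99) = 11.7312*a^5 - 4.496*a^4 - 37.2373*a^3 + 48.5073*a^2 - 19.8927*a + 1.2139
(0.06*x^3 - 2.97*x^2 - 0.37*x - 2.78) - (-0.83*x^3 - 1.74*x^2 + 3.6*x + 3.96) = 0.89*x^3 - 1.23*x^2 - 3.97*x - 6.74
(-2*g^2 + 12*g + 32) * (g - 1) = -2*g^3 + 14*g^2 + 20*g - 32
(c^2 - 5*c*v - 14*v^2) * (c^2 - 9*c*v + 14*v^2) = c^4 - 14*c^3*v + 45*c^2*v^2 + 56*c*v^3 - 196*v^4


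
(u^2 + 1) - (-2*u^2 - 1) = 3*u^2 + 2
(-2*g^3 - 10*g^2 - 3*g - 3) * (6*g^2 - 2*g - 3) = -12*g^5 - 56*g^4 + 8*g^3 + 18*g^2 + 15*g + 9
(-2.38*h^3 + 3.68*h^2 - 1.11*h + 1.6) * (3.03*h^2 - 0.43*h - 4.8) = -7.2114*h^5 + 12.1738*h^4 + 6.4783*h^3 - 12.3387*h^2 + 4.64*h - 7.68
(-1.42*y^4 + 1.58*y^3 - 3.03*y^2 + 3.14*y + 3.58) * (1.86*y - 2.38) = -2.6412*y^5 + 6.3184*y^4 - 9.3962*y^3 + 13.0518*y^2 - 0.8144*y - 8.5204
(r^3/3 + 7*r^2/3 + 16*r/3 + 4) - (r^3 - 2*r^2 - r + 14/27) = -2*r^3/3 + 13*r^2/3 + 19*r/3 + 94/27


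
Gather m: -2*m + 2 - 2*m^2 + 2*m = 2 - 2*m^2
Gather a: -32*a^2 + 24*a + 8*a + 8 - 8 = -32*a^2 + 32*a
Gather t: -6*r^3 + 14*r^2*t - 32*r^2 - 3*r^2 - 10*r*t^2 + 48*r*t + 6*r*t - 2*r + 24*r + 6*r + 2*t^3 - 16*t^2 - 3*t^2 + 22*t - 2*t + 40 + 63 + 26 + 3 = -6*r^3 - 35*r^2 + 28*r + 2*t^3 + t^2*(-10*r - 19) + t*(14*r^2 + 54*r + 20) + 132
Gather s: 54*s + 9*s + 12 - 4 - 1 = 63*s + 7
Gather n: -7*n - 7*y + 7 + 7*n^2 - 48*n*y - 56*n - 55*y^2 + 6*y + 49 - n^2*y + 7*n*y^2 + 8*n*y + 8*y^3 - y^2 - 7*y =n^2*(7 - y) + n*(7*y^2 - 40*y - 63) + 8*y^3 - 56*y^2 - 8*y + 56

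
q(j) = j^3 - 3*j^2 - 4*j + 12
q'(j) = 3*j^2 - 6*j - 4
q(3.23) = 1.48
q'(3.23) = 7.92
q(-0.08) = 12.30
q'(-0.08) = -3.50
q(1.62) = 1.90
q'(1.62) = -5.85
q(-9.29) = -1011.52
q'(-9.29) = 310.65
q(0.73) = 7.87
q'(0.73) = -6.78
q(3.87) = 9.55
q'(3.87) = 17.71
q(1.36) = 3.53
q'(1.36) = -6.61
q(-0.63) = 13.08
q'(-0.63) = 0.97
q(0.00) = 12.00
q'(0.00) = -4.00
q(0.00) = 12.00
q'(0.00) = -4.00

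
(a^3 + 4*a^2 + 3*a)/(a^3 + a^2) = (a + 3)/a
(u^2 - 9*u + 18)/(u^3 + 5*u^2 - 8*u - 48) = (u - 6)/(u^2 + 8*u + 16)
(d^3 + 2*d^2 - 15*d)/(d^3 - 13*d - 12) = d*(-d^2 - 2*d + 15)/(-d^3 + 13*d + 12)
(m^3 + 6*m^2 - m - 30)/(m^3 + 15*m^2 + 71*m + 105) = (m - 2)/(m + 7)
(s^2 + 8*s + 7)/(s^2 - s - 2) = (s + 7)/(s - 2)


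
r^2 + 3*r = r*(r + 3)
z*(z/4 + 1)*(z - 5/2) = z^3/4 + 3*z^2/8 - 5*z/2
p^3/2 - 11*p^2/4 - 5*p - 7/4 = (p/2 + 1/2)*(p - 7)*(p + 1/2)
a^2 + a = a*(a + 1)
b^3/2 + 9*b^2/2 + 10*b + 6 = (b/2 + 1)*(b + 1)*(b + 6)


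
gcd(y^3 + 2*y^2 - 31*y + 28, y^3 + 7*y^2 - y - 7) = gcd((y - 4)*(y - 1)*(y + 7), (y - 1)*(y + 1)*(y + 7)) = y^2 + 6*y - 7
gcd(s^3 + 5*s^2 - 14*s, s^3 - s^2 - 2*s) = s^2 - 2*s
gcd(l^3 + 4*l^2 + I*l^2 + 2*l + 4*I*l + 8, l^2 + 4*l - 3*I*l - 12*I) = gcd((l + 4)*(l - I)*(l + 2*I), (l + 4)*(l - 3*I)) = l + 4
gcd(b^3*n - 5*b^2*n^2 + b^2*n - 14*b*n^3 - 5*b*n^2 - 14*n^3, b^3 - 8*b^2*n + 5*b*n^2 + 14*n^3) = b - 7*n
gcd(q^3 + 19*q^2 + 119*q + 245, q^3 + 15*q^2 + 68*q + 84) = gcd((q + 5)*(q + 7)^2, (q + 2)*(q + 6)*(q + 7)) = q + 7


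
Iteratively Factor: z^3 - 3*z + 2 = (z - 1)*(z^2 + z - 2) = (z - 1)^2*(z + 2)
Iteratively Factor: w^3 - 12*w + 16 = (w + 4)*(w^2 - 4*w + 4) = (w - 2)*(w + 4)*(w - 2)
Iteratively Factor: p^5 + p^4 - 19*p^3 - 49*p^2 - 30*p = (p + 3)*(p^4 - 2*p^3 - 13*p^2 - 10*p) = p*(p + 3)*(p^3 - 2*p^2 - 13*p - 10) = p*(p - 5)*(p + 3)*(p^2 + 3*p + 2) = p*(p - 5)*(p + 2)*(p + 3)*(p + 1)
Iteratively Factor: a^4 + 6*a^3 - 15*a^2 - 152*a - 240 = (a + 3)*(a^3 + 3*a^2 - 24*a - 80) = (a - 5)*(a + 3)*(a^2 + 8*a + 16) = (a - 5)*(a + 3)*(a + 4)*(a + 4)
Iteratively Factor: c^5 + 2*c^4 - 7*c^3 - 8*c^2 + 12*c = (c - 1)*(c^4 + 3*c^3 - 4*c^2 - 12*c) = (c - 1)*(c + 3)*(c^3 - 4*c) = (c - 2)*(c - 1)*(c + 3)*(c^2 + 2*c) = (c - 2)*(c - 1)*(c + 2)*(c + 3)*(c)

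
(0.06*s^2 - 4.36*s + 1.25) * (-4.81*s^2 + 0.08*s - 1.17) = -0.2886*s^4 + 20.9764*s^3 - 6.4315*s^2 + 5.2012*s - 1.4625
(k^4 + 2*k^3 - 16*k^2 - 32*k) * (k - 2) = k^5 - 20*k^3 + 64*k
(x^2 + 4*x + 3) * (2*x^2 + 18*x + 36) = 2*x^4 + 26*x^3 + 114*x^2 + 198*x + 108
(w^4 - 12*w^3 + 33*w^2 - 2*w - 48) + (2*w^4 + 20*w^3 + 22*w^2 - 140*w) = 3*w^4 + 8*w^3 + 55*w^2 - 142*w - 48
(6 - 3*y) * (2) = 12 - 6*y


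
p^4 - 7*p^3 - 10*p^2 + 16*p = p*(p - 8)*(p - 1)*(p + 2)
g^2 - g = g*(g - 1)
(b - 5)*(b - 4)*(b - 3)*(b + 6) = b^4 - 6*b^3 - 25*b^2 + 222*b - 360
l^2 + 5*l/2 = l*(l + 5/2)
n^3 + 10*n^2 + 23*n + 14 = (n + 1)*(n + 2)*(n + 7)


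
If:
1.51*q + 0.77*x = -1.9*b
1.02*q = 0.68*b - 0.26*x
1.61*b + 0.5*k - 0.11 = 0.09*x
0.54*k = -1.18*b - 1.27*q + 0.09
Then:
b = -0.01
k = 0.29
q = -0.04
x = 0.11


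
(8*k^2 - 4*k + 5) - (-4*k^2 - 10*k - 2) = 12*k^2 + 6*k + 7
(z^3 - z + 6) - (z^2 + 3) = z^3 - z^2 - z + 3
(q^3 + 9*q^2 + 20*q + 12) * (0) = 0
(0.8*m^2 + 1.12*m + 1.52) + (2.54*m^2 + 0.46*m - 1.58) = 3.34*m^2 + 1.58*m - 0.0600000000000001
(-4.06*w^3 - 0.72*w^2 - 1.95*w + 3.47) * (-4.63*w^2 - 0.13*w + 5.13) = 18.7978*w^5 + 3.8614*w^4 - 11.7057*w^3 - 19.5062*w^2 - 10.4546*w + 17.8011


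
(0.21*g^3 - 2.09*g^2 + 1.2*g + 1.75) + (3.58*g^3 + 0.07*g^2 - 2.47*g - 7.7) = 3.79*g^3 - 2.02*g^2 - 1.27*g - 5.95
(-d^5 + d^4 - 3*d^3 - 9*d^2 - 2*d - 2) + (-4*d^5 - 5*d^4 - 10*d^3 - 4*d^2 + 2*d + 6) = -5*d^5 - 4*d^4 - 13*d^3 - 13*d^2 + 4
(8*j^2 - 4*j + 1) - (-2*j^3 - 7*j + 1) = 2*j^3 + 8*j^2 + 3*j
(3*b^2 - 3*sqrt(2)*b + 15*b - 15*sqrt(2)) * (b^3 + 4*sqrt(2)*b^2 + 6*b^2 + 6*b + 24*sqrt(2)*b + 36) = 3*b^5 + 9*sqrt(2)*b^4 + 33*b^4 + 84*b^3 + 99*sqrt(2)*b^3 - 66*b^2 + 252*sqrt(2)*b^2 - 198*sqrt(2)*b - 180*b - 540*sqrt(2)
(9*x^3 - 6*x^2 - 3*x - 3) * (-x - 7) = -9*x^4 - 57*x^3 + 45*x^2 + 24*x + 21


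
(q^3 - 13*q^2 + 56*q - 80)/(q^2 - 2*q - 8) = (q^2 - 9*q + 20)/(q + 2)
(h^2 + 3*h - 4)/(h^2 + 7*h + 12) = (h - 1)/(h + 3)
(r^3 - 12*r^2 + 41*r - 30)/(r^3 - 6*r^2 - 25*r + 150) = (r - 1)/(r + 5)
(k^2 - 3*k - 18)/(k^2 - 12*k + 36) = (k + 3)/(k - 6)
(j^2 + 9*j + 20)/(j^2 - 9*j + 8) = (j^2 + 9*j + 20)/(j^2 - 9*j + 8)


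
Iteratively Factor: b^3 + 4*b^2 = (b)*(b^2 + 4*b) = b*(b + 4)*(b)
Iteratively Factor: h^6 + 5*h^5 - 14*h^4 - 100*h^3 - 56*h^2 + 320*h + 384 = (h + 2)*(h^5 + 3*h^4 - 20*h^3 - 60*h^2 + 64*h + 192) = (h + 2)*(h + 3)*(h^4 - 20*h^2 + 64) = (h - 4)*(h + 2)*(h + 3)*(h^3 + 4*h^2 - 4*h - 16) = (h - 4)*(h + 2)*(h + 3)*(h + 4)*(h^2 - 4) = (h - 4)*(h - 2)*(h + 2)*(h + 3)*(h + 4)*(h + 2)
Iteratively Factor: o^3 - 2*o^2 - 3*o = (o - 3)*(o^2 + o) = o*(o - 3)*(o + 1)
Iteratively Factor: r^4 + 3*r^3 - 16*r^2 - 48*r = (r - 4)*(r^3 + 7*r^2 + 12*r) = (r - 4)*(r + 4)*(r^2 + 3*r) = (r - 4)*(r + 3)*(r + 4)*(r)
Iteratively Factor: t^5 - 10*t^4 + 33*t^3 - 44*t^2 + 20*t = (t - 5)*(t^4 - 5*t^3 + 8*t^2 - 4*t) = (t - 5)*(t - 2)*(t^3 - 3*t^2 + 2*t) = t*(t - 5)*(t - 2)*(t^2 - 3*t + 2) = t*(t - 5)*(t - 2)*(t - 1)*(t - 2)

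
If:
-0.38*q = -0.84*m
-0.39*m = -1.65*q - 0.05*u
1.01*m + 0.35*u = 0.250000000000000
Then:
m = -0.01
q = -0.03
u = 0.75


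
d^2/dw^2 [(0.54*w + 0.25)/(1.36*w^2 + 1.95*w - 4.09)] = ((0.54*w + 0.25)*(2.72*w + 1.95)*(5.44*w + 3.9) - (4.4064*w + 2.786)*(1.36*w^2 + 1.95*w - 4.09))/(1.36*w^2 + 1.95*w - 4.09)^3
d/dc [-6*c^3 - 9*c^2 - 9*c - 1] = -18*c^2 - 18*c - 9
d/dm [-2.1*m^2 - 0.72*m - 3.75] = -4.2*m - 0.72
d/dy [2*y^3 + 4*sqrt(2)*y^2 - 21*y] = 6*y^2 + 8*sqrt(2)*y - 21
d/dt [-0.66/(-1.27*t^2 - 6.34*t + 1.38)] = (-1.6764*t - 4.1844)/(1.27*t^2 + 6.34*t - 1.38)^2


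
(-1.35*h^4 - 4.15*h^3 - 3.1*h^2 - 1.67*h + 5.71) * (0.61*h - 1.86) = -0.8235*h^5 - 0.0205000000000002*h^4 + 5.828*h^3 + 4.7473*h^2 + 6.5893*h - 10.6206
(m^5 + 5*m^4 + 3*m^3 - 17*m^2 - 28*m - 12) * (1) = m^5 + 5*m^4 + 3*m^3 - 17*m^2 - 28*m - 12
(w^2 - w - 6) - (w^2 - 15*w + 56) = 14*w - 62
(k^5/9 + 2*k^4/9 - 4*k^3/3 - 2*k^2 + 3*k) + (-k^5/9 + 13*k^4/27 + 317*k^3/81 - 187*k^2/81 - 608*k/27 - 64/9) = 19*k^4/27 + 209*k^3/81 - 349*k^2/81 - 527*k/27 - 64/9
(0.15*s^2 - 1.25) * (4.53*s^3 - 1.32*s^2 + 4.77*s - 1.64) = 0.6795*s^5 - 0.198*s^4 - 4.947*s^3 + 1.404*s^2 - 5.9625*s + 2.05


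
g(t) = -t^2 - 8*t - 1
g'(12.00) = -32.00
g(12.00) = -241.00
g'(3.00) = -14.00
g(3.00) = -34.00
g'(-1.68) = -4.64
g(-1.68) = 9.62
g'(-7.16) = 6.32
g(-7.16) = 5.01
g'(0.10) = -8.20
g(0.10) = -1.81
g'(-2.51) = -2.98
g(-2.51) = 12.78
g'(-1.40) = -5.20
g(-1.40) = 8.24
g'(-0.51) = -6.98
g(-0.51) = 2.82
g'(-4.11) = 0.22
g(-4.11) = 14.99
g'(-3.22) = -1.56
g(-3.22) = 14.39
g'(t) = -2*t - 8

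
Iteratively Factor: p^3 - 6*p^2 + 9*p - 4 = (p - 1)*(p^2 - 5*p + 4) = (p - 1)^2*(p - 4)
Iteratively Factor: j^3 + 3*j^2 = (j)*(j^2 + 3*j) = j^2*(j + 3)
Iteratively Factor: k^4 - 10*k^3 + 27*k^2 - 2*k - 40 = (k - 5)*(k^3 - 5*k^2 + 2*k + 8) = (k - 5)*(k + 1)*(k^2 - 6*k + 8) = (k - 5)*(k - 4)*(k + 1)*(k - 2)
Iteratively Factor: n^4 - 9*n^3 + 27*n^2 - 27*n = (n - 3)*(n^3 - 6*n^2 + 9*n) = n*(n - 3)*(n^2 - 6*n + 9) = n*(n - 3)^2*(n - 3)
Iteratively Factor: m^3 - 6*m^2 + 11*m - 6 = (m - 2)*(m^2 - 4*m + 3) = (m - 2)*(m - 1)*(m - 3)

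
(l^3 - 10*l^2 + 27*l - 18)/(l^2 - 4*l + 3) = l - 6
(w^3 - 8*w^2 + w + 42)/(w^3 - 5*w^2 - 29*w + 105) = (w + 2)/(w + 5)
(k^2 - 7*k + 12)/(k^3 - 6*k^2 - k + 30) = (k - 4)/(k^2 - 3*k - 10)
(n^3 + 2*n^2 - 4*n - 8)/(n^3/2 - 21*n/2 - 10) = 2*(-n^3 - 2*n^2 + 4*n + 8)/(-n^3 + 21*n + 20)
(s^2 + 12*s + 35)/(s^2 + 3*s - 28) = (s + 5)/(s - 4)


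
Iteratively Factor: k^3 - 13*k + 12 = (k - 1)*(k^2 + k - 12) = (k - 1)*(k + 4)*(k - 3)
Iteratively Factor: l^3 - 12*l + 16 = (l - 2)*(l^2 + 2*l - 8) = (l - 2)*(l + 4)*(l - 2)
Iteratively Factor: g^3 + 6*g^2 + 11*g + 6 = (g + 1)*(g^2 + 5*g + 6) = (g + 1)*(g + 2)*(g + 3)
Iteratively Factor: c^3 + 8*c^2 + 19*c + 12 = (c + 4)*(c^2 + 4*c + 3) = (c + 3)*(c + 4)*(c + 1)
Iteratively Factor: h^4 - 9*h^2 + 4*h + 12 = (h + 3)*(h^3 - 3*h^2 + 4) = (h - 2)*(h + 3)*(h^2 - h - 2) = (h - 2)^2*(h + 3)*(h + 1)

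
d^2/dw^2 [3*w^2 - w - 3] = 6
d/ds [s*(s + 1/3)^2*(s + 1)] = 4*s^3 + 5*s^2 + 14*s/9 + 1/9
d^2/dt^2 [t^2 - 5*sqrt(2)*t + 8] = 2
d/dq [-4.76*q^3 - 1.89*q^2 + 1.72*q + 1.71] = -14.28*q^2 - 3.78*q + 1.72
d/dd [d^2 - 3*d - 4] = 2*d - 3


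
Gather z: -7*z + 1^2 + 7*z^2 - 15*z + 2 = 7*z^2 - 22*z + 3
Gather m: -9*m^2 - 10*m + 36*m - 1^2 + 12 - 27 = -9*m^2 + 26*m - 16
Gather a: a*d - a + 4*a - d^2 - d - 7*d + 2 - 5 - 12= a*(d + 3) - d^2 - 8*d - 15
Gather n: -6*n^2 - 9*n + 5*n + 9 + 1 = -6*n^2 - 4*n + 10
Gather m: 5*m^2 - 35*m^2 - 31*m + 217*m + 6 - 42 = -30*m^2 + 186*m - 36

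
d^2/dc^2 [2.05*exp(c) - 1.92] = 2.05*exp(c)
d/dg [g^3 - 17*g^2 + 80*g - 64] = 3*g^2 - 34*g + 80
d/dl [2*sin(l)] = 2*cos(l)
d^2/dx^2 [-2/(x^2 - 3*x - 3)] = 4*(-x^2 + 3*x + (2*x - 3)^2 + 3)/(-x^2 + 3*x + 3)^3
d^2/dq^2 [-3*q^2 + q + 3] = -6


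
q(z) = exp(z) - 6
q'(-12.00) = 0.00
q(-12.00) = -6.00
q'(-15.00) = 0.00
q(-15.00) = -6.00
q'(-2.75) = 0.06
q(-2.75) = -5.94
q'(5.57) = 262.43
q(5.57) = 256.43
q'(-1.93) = 0.15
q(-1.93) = -5.85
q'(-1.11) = 0.33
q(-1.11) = -5.67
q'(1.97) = 7.17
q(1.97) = 1.17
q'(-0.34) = 0.71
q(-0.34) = -5.29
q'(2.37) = 10.70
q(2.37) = 4.70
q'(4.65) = 104.58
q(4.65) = 98.58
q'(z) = exp(z)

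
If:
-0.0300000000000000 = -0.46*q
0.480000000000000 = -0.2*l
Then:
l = -2.40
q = 0.07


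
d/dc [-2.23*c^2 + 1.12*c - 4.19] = 1.12 - 4.46*c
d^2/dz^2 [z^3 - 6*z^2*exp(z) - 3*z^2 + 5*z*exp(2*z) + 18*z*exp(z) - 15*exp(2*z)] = -6*z^2*exp(z) + 20*z*exp(2*z) - 6*z*exp(z) + 6*z - 40*exp(2*z) + 24*exp(z) - 6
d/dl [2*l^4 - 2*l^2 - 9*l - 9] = 8*l^3 - 4*l - 9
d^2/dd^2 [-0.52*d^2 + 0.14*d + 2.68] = -1.04000000000000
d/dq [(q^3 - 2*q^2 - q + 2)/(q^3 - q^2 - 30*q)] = (q^4 - 58*q^3 + 53*q^2 + 4*q + 60)/(q^2*(q^4 - 2*q^3 - 59*q^2 + 60*q + 900))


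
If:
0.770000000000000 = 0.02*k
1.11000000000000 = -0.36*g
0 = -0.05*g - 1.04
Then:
No Solution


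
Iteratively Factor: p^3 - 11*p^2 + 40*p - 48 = (p - 3)*(p^2 - 8*p + 16) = (p - 4)*(p - 3)*(p - 4)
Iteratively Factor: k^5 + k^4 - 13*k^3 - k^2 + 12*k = (k - 3)*(k^4 + 4*k^3 - k^2 - 4*k) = (k - 3)*(k + 1)*(k^3 + 3*k^2 - 4*k) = (k - 3)*(k + 1)*(k + 4)*(k^2 - k) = (k - 3)*(k - 1)*(k + 1)*(k + 4)*(k)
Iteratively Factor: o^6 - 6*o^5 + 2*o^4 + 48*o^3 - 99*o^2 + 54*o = (o)*(o^5 - 6*o^4 + 2*o^3 + 48*o^2 - 99*o + 54) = o*(o - 2)*(o^4 - 4*o^3 - 6*o^2 + 36*o - 27) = o*(o - 3)*(o - 2)*(o^3 - o^2 - 9*o + 9) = o*(o - 3)^2*(o - 2)*(o^2 + 2*o - 3) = o*(o - 3)^2*(o - 2)*(o - 1)*(o + 3)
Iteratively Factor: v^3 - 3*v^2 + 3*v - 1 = (v - 1)*(v^2 - 2*v + 1) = (v - 1)^2*(v - 1)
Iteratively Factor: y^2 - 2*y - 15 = (y - 5)*(y + 3)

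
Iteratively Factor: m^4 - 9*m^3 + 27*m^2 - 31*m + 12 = (m - 1)*(m^3 - 8*m^2 + 19*m - 12) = (m - 3)*(m - 1)*(m^2 - 5*m + 4) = (m - 4)*(m - 3)*(m - 1)*(m - 1)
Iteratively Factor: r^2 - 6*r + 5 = (r - 1)*(r - 5)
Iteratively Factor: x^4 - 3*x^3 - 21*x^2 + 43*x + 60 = (x + 4)*(x^3 - 7*x^2 + 7*x + 15) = (x - 5)*(x + 4)*(x^2 - 2*x - 3) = (x - 5)*(x - 3)*(x + 4)*(x + 1)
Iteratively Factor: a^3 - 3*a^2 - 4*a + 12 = (a - 3)*(a^2 - 4) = (a - 3)*(a - 2)*(a + 2)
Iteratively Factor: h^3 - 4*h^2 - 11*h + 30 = (h + 3)*(h^2 - 7*h + 10) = (h - 5)*(h + 3)*(h - 2)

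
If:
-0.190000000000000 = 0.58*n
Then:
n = -0.33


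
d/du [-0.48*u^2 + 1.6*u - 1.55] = 1.6 - 0.96*u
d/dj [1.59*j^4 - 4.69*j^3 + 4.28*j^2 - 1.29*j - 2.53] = 6.36*j^3 - 14.07*j^2 + 8.56*j - 1.29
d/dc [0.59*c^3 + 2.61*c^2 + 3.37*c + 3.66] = 1.77*c^2 + 5.22*c + 3.37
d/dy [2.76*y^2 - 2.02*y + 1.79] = 5.52*y - 2.02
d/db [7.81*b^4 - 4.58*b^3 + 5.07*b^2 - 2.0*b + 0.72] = 31.24*b^3 - 13.74*b^2 + 10.14*b - 2.0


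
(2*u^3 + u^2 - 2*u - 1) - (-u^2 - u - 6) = 2*u^3 + 2*u^2 - u + 5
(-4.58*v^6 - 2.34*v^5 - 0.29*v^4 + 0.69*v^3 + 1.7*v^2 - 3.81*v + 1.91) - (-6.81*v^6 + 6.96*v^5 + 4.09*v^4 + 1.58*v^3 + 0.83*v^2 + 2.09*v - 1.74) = 2.23*v^6 - 9.3*v^5 - 4.38*v^4 - 0.89*v^3 + 0.87*v^2 - 5.9*v + 3.65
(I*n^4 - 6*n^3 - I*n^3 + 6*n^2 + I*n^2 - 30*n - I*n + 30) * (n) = I*n^5 - 6*n^4 - I*n^4 + 6*n^3 + I*n^3 - 30*n^2 - I*n^2 + 30*n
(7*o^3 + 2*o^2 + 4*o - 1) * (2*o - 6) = 14*o^4 - 38*o^3 - 4*o^2 - 26*o + 6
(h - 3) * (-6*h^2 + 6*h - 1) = -6*h^3 + 24*h^2 - 19*h + 3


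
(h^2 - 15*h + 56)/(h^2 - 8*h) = (h - 7)/h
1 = 1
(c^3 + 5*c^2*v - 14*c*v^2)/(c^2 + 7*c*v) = c - 2*v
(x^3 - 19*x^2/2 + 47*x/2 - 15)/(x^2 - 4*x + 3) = (x^2 - 17*x/2 + 15)/(x - 3)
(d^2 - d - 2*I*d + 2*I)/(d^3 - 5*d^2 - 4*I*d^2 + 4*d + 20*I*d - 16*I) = (d - 2*I)/(d^2 - 4*d*(1 + I) + 16*I)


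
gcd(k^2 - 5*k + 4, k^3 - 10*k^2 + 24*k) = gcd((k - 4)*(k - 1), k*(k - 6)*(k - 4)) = k - 4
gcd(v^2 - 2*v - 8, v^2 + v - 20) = v - 4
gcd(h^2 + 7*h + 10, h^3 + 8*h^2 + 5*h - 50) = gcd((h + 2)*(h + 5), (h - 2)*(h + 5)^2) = h + 5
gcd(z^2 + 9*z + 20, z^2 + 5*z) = z + 5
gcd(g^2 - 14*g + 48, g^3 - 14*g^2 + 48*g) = g^2 - 14*g + 48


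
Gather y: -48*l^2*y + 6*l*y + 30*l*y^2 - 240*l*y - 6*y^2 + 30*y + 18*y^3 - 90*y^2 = 18*y^3 + y^2*(30*l - 96) + y*(-48*l^2 - 234*l + 30)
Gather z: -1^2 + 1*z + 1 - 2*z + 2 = 2 - z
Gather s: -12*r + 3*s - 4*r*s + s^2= -12*r + s^2 + s*(3 - 4*r)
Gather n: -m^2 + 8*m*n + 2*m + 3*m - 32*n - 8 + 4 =-m^2 + 5*m + n*(8*m - 32) - 4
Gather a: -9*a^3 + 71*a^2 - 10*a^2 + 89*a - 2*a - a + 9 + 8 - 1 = -9*a^3 + 61*a^2 + 86*a + 16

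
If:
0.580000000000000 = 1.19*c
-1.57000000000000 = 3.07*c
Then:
No Solution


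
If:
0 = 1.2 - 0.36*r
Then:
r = 3.33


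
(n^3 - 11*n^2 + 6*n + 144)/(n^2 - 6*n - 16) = (n^2 - 3*n - 18)/(n + 2)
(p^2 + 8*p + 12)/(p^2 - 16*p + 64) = (p^2 + 8*p + 12)/(p^2 - 16*p + 64)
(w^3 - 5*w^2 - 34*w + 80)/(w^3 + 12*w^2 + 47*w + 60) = (w^2 - 10*w + 16)/(w^2 + 7*w + 12)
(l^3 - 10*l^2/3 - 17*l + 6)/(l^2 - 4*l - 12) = (l^2 + 8*l/3 - 1)/(l + 2)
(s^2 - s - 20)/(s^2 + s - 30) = (s + 4)/(s + 6)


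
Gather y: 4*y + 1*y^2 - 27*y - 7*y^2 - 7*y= -6*y^2 - 30*y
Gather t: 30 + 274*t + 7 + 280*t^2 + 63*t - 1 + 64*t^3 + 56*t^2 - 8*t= 64*t^3 + 336*t^2 + 329*t + 36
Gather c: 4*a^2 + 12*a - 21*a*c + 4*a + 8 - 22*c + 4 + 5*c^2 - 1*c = 4*a^2 + 16*a + 5*c^2 + c*(-21*a - 23) + 12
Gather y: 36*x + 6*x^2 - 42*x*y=6*x^2 - 42*x*y + 36*x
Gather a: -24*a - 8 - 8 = -24*a - 16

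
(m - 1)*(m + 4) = m^2 + 3*m - 4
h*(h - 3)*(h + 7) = h^3 + 4*h^2 - 21*h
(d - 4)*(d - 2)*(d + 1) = d^3 - 5*d^2 + 2*d + 8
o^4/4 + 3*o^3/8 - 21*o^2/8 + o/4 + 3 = (o/4 + 1)*(o - 2)*(o - 3/2)*(o + 1)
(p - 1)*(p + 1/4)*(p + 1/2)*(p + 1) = p^4 + 3*p^3/4 - 7*p^2/8 - 3*p/4 - 1/8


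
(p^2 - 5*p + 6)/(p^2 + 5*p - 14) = (p - 3)/(p + 7)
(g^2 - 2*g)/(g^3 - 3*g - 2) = g/(g^2 + 2*g + 1)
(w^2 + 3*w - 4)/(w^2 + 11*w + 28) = (w - 1)/(w + 7)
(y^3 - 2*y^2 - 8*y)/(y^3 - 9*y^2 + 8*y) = (y^2 - 2*y - 8)/(y^2 - 9*y + 8)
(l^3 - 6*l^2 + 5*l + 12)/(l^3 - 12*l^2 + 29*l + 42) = (l^2 - 7*l + 12)/(l^2 - 13*l + 42)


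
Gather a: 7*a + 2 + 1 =7*a + 3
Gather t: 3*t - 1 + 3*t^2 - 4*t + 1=3*t^2 - t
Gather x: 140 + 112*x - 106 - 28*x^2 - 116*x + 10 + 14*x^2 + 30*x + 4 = -14*x^2 + 26*x + 48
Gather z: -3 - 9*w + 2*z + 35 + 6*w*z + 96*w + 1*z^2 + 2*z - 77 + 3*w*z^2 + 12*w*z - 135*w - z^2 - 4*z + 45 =3*w*z^2 + 18*w*z - 48*w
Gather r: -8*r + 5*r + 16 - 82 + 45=-3*r - 21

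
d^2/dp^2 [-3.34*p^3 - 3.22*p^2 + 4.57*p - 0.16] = -20.04*p - 6.44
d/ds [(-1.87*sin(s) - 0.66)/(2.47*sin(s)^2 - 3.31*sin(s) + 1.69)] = (4.6189*sin(s)^2 + 3.2604*sin(s) - 5.3449)*cos(s)/(6.1009*sin(s)^4 - 16.3514*sin(s)^3 + 19.3047*sin(s)^2 - 11.1878*sin(s) + 2.8561)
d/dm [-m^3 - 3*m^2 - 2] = 3*m*(-m - 2)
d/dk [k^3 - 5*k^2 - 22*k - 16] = 3*k^2 - 10*k - 22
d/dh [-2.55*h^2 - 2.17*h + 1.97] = -5.1*h - 2.17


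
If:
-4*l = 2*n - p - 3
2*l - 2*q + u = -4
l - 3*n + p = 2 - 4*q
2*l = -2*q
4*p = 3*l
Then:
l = 52/21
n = -53/21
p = 13/7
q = -52/21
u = -292/21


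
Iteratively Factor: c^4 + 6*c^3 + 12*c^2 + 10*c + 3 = (c + 1)*(c^3 + 5*c^2 + 7*c + 3) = (c + 1)^2*(c^2 + 4*c + 3) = (c + 1)^3*(c + 3)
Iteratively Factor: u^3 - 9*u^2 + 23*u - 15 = (u - 3)*(u^2 - 6*u + 5) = (u - 5)*(u - 3)*(u - 1)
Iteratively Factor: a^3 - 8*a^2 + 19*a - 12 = (a - 1)*(a^2 - 7*a + 12) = (a - 3)*(a - 1)*(a - 4)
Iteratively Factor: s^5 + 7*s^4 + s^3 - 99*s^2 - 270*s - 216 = (s + 3)*(s^4 + 4*s^3 - 11*s^2 - 66*s - 72) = (s + 3)^2*(s^3 + s^2 - 14*s - 24) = (s + 2)*(s + 3)^2*(s^2 - s - 12) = (s + 2)*(s + 3)^3*(s - 4)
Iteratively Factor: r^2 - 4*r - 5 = (r + 1)*(r - 5)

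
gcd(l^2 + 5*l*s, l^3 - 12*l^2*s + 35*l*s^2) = l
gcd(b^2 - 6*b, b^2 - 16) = 1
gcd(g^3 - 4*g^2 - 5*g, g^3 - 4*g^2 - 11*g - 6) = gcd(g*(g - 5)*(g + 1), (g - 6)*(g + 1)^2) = g + 1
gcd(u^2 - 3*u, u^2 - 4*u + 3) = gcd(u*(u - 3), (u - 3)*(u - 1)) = u - 3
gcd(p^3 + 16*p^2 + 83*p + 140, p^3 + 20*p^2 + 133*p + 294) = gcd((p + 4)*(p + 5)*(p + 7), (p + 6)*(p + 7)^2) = p + 7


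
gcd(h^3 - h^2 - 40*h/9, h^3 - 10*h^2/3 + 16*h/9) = h^2 - 8*h/3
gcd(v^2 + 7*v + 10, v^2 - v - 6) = v + 2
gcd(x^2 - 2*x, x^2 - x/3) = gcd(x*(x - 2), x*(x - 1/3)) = x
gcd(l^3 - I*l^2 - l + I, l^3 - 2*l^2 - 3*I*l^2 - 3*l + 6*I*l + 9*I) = l + 1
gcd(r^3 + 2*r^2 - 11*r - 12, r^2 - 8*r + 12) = 1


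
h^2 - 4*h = h*(h - 4)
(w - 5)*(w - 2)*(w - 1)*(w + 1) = w^4 - 7*w^3 + 9*w^2 + 7*w - 10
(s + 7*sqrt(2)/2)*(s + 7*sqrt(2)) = s^2 + 21*sqrt(2)*s/2 + 49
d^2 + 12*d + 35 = (d + 5)*(d + 7)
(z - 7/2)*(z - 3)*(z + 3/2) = z^3 - 5*z^2 + 3*z/4 + 63/4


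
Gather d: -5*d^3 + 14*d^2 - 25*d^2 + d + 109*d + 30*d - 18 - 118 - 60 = -5*d^3 - 11*d^2 + 140*d - 196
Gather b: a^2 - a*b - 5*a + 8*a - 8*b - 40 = a^2 + 3*a + b*(-a - 8) - 40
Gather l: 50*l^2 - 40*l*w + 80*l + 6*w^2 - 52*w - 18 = 50*l^2 + l*(80 - 40*w) + 6*w^2 - 52*w - 18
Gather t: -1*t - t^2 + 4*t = -t^2 + 3*t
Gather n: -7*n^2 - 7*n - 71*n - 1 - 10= -7*n^2 - 78*n - 11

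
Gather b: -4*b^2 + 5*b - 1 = -4*b^2 + 5*b - 1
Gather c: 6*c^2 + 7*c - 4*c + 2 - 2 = 6*c^2 + 3*c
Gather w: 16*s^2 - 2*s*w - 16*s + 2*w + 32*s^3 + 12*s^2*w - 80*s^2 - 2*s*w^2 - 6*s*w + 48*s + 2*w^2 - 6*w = 32*s^3 - 64*s^2 + 32*s + w^2*(2 - 2*s) + w*(12*s^2 - 8*s - 4)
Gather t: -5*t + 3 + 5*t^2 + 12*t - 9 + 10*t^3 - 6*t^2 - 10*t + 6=10*t^3 - t^2 - 3*t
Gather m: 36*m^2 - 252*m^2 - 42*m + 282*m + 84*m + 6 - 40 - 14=-216*m^2 + 324*m - 48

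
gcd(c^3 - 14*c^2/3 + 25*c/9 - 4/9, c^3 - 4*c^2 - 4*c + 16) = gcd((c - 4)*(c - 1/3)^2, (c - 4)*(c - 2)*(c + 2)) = c - 4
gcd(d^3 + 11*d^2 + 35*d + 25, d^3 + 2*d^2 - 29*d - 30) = d + 1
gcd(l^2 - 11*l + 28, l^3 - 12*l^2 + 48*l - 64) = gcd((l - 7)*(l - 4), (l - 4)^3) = l - 4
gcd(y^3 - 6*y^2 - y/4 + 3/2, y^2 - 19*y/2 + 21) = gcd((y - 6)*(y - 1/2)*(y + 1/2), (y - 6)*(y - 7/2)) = y - 6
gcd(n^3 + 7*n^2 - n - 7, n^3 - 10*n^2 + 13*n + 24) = n + 1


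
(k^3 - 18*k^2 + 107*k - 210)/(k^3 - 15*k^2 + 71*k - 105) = (k - 6)/(k - 3)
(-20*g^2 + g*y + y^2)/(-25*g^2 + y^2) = (-4*g + y)/(-5*g + y)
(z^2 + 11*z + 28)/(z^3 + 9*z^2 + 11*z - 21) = (z + 4)/(z^2 + 2*z - 3)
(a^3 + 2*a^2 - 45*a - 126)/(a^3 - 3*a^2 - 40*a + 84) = (a + 3)/(a - 2)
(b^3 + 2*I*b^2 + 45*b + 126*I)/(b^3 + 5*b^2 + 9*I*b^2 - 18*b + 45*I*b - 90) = (b - 7*I)/(b + 5)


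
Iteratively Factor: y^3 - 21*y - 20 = (y + 4)*(y^2 - 4*y - 5) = (y - 5)*(y + 4)*(y + 1)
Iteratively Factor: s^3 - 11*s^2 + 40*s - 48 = (s - 4)*(s^2 - 7*s + 12) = (s - 4)^2*(s - 3)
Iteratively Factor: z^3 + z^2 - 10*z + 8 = (z - 2)*(z^2 + 3*z - 4) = (z - 2)*(z + 4)*(z - 1)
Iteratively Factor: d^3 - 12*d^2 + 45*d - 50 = (d - 5)*(d^2 - 7*d + 10) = (d - 5)*(d - 2)*(d - 5)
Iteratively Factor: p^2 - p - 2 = (p - 2)*(p + 1)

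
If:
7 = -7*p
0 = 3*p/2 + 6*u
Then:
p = -1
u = 1/4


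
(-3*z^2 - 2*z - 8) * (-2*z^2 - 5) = 6*z^4 + 4*z^3 + 31*z^2 + 10*z + 40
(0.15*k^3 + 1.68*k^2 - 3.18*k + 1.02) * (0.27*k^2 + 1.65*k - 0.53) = 0.0405*k^5 + 0.7011*k^4 + 1.8339*k^3 - 5.862*k^2 + 3.3684*k - 0.5406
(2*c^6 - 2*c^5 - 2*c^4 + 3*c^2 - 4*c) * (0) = 0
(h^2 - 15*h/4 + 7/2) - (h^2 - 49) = 105/2 - 15*h/4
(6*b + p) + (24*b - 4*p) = 30*b - 3*p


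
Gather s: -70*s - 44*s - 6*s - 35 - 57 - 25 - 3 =-120*s - 120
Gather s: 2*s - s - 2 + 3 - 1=s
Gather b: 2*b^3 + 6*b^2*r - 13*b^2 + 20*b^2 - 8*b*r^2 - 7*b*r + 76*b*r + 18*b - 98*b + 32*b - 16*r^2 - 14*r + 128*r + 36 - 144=2*b^3 + b^2*(6*r + 7) + b*(-8*r^2 + 69*r - 48) - 16*r^2 + 114*r - 108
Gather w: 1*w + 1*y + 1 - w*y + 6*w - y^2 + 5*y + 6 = w*(7 - y) - y^2 + 6*y + 7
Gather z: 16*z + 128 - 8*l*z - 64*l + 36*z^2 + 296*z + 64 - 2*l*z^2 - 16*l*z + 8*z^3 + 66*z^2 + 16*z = -64*l + 8*z^3 + z^2*(102 - 2*l) + z*(328 - 24*l) + 192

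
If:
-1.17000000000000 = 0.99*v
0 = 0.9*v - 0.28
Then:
No Solution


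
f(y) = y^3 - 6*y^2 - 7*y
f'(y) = 3*y^2 - 12*y - 7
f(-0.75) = 1.45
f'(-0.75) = 3.69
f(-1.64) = -9.07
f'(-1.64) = 20.75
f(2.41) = -37.72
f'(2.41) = -18.50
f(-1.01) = -0.08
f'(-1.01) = 8.18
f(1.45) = -19.72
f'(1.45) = -18.09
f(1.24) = -16.00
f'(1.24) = -17.27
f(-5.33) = -284.56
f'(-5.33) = 142.19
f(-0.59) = 1.84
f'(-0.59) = 1.12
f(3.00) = -48.00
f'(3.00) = -16.00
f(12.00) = 780.00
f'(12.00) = 281.00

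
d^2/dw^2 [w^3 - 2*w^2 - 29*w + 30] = 6*w - 4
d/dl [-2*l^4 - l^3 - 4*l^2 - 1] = l*(-8*l^2 - 3*l - 8)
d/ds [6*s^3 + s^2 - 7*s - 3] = 18*s^2 + 2*s - 7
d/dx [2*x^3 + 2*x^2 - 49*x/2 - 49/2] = 6*x^2 + 4*x - 49/2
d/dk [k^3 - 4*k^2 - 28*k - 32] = 3*k^2 - 8*k - 28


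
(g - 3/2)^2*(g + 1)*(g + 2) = g^4 - 19*g^2/4 + 3*g/4 + 9/2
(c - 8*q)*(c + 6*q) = c^2 - 2*c*q - 48*q^2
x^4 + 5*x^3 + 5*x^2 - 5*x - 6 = (x - 1)*(x + 1)*(x + 2)*(x + 3)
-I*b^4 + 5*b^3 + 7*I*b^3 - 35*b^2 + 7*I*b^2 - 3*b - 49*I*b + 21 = (b - 7)*(b + I)*(b + 3*I)*(-I*b + 1)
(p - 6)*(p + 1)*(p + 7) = p^3 + 2*p^2 - 41*p - 42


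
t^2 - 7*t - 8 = (t - 8)*(t + 1)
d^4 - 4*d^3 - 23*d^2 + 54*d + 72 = (d - 6)*(d - 3)*(d + 1)*(d + 4)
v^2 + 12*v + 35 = (v + 5)*(v + 7)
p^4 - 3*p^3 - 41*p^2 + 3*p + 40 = (p - 8)*(p - 1)*(p + 1)*(p + 5)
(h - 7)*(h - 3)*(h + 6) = h^3 - 4*h^2 - 39*h + 126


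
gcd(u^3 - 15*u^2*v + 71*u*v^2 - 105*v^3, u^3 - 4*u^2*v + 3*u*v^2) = u - 3*v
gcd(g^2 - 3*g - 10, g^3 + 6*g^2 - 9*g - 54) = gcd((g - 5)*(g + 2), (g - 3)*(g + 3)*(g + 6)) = 1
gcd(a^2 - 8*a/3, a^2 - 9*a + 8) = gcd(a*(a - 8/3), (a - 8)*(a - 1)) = 1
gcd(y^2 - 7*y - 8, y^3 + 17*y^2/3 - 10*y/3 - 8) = y + 1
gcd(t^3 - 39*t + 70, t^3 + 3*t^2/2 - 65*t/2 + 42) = t + 7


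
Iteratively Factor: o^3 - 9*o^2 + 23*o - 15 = (o - 3)*(o^2 - 6*o + 5) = (o - 5)*(o - 3)*(o - 1)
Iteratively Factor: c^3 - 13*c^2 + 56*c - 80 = (c - 4)*(c^2 - 9*c + 20) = (c - 4)^2*(c - 5)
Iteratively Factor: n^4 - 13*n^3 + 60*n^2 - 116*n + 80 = (n - 5)*(n^3 - 8*n^2 + 20*n - 16) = (n - 5)*(n - 4)*(n^2 - 4*n + 4) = (n - 5)*(n - 4)*(n - 2)*(n - 2)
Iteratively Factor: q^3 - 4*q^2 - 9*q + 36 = (q - 4)*(q^2 - 9) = (q - 4)*(q - 3)*(q + 3)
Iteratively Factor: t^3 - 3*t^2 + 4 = (t - 2)*(t^2 - t - 2) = (t - 2)*(t + 1)*(t - 2)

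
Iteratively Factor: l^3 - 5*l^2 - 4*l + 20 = (l - 2)*(l^2 - 3*l - 10) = (l - 5)*(l - 2)*(l + 2)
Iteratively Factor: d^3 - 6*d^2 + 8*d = (d - 2)*(d^2 - 4*d) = d*(d - 2)*(d - 4)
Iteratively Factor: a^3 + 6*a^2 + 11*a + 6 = (a + 3)*(a^2 + 3*a + 2) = (a + 2)*(a + 3)*(a + 1)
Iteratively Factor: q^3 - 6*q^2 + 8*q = (q)*(q^2 - 6*q + 8) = q*(q - 4)*(q - 2)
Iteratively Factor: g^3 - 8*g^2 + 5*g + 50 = (g + 2)*(g^2 - 10*g + 25) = (g - 5)*(g + 2)*(g - 5)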